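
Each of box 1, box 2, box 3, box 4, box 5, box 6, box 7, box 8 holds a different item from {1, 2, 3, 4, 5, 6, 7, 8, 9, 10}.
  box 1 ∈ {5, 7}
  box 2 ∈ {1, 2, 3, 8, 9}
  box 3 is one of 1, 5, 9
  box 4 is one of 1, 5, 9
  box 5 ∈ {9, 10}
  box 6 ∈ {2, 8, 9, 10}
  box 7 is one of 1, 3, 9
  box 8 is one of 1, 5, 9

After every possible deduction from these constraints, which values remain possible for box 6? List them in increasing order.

The 8 variables together cover exactly {1, 2, 3, 5, 7, 8, 9, 10} — 8 values for 8 variables — and 7 appears only in box 1's list, so box 1 = 7.
box 3, box 4, box 8 between them cover only {1, 5, 9} — a naked triple. Remove those values from box 2, box 5, box 6, box 7.
box 5's domain is down to {10}, so box 5 = 10. Strike 10 from box 6.
box 7 has just one choice, so box 7 = 3. Eliminate 3 elsewhere: box 2.
No further eliminations apply; box 6 can still be any of 2, 8.

2, 8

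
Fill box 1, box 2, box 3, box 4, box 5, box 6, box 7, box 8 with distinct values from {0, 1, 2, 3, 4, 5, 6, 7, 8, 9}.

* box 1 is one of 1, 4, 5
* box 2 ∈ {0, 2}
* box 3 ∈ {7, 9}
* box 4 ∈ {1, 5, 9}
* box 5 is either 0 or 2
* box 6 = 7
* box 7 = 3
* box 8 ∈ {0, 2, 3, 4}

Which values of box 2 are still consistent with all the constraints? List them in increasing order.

0, 2

box 6 has just one choice, so box 6 = 7. Remove 7 from box 3.
That leaves box 7 = 3. Remove 3 from box 8.
box 3 must be 9 (only option left). Remove 9 from box 4.
The 2 variables box 2 and box 5 are confined to {0, 2}, which locks those values in; drop them from box 8.
box 8 has just one choice, so box 8 = 4. Eliminate 4 elsewhere: box 1.
No further eliminations apply; box 2 can still be any of 0, 2.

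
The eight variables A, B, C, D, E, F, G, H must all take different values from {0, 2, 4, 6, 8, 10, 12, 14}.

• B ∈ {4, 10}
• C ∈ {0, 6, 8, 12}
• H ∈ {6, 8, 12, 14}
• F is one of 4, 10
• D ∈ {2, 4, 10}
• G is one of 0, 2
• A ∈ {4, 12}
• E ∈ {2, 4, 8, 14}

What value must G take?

0

B and F share exactly the 2 values {4, 10}; by pigeonhole those values go to them, so strike 4, 10 from A, D, E.
A must be 12 (only option left). Remove 12 from C, H.
D has just one choice, so D = 2. Strike 2 from E, G.
So G = 0.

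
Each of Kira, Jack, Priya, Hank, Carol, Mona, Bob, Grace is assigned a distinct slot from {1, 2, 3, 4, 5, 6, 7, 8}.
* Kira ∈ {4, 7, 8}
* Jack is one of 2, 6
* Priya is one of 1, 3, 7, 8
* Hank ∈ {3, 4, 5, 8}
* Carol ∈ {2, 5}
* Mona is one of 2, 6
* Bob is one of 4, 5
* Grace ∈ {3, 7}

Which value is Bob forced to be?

4

Among the 8 variables, 1 fits only Priya (and all 8 values in {1, 2, 3, 4, 5, 6, 7, 8} must be used), so Priya = 1.
The 2 variables Jack and Mona are confined to {2, 6}, which locks those values in; drop them from Carol.
That leaves Carol = 5. Remove 5 from Hank, Bob.
So Bob = 4.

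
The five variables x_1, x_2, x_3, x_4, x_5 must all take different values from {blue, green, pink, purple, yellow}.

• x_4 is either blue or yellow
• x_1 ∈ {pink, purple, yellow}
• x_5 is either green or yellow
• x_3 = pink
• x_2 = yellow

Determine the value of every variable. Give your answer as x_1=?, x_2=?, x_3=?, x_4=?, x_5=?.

x_1=purple, x_2=yellow, x_3=pink, x_4=blue, x_5=green

x_2 has just one choice, so x_2 = yellow. Remove yellow from x_1, x_4, x_5.
That leaves x_3 = pink. So x_1 can't be pink.
x_4's domain is down to {blue}, so x_4 = blue.
x_5 has just one choice, so x_5 = green.
x_1's domain is down to {purple}, so x_1 = purple.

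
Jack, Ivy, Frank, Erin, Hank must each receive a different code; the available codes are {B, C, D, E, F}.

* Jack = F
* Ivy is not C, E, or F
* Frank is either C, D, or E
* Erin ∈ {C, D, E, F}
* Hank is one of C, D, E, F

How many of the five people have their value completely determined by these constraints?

Jack's domain is down to {F}, so Jack = F. Strike F from Erin, Hank.
The 4 still-open variables together cover exactly {B, C, D, E} — 4 values for 4 variables — and B appears only in Ivy's list, so Ivy = B.
Determined: Jack=F, Ivy=B. The other people each still have more than one consistent value. That makes 2.

2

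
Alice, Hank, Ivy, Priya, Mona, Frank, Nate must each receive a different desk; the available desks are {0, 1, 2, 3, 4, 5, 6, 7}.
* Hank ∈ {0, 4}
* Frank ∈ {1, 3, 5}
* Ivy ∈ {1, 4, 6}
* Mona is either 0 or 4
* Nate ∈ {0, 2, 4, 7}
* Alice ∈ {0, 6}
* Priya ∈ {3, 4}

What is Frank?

5

Hank and Mona share exactly the 2 values {0, 4}; by pigeonhole those values go to them, so strike 0, 4 from Alice, Ivy, Priya, Nate.
Alice must be 6 (only option left). Eliminate 6 elsewhere: Ivy.
Ivy must be 1 (only option left). Eliminate 1 elsewhere: Frank.
Priya must be 3 (only option left). Strike 3 from Frank.
So Frank = 5.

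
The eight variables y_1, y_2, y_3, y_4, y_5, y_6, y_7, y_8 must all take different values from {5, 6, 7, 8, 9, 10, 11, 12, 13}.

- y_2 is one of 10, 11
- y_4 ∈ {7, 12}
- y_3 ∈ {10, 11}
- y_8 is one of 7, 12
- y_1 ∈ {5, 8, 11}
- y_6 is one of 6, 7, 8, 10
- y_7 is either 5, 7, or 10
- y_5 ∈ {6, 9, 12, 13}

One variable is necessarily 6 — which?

The 2 variables y_2 and y_3 are confined to {10, 11}, which locks those values in; drop them from y_1, y_6, y_7.
The 2 variables y_4 and y_8 are confined to {7, 12}, which locks those values in; drop them from y_5, y_6, y_7.
y_7's domain is down to {5}, so y_7 = 5. Strike 5 from y_1.
That leaves y_1 = 8. Strike 8 from y_6.
So 6 goes to y_6.

y_6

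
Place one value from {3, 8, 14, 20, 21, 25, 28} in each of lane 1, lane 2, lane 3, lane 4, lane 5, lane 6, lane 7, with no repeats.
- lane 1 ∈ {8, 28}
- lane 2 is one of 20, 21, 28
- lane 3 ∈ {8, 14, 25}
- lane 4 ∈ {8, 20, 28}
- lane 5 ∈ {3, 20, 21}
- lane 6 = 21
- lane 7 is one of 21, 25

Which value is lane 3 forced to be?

14

lane 6 has just one choice, so lane 6 = 21. Eliminate 21 elsewhere: lane 2, lane 5, lane 7.
lane 7 has just one choice, so lane 7 = 25. Eliminate 25 elsewhere: lane 3.
Among the 5 still-open variables, 3 fits only lane 5 (and all 5 values in {3, 8, 14, 20, 28} must be used), so lane 5 = 3.
The 4 still-open variables together cover exactly {8, 14, 20, 28} — 4 values for 4 variables — and 14 appears only in lane 3's list, so lane 3 = 14.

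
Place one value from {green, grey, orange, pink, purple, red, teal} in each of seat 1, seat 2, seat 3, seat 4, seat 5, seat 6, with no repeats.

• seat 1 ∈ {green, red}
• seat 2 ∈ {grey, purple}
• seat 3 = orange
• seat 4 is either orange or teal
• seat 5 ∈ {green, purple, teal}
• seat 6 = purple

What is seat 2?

grey

seat 3 has just one choice, so seat 3 = orange. Strike orange from seat 4.
That leaves seat 4 = teal. Eliminate teal elsewhere: seat 5.
seat 6 must be purple (only option left). Eliminate purple elsewhere: seat 2, seat 5.
So seat 2 = grey.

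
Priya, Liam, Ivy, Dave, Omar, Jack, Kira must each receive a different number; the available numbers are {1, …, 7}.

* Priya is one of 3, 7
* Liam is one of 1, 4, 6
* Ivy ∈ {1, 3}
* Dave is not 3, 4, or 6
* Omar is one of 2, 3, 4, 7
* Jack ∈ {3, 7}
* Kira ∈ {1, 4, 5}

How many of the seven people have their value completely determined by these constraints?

The 7 variables together cover exactly {1, 2, 3, 4, 5, 6, 7} — 7 values for 7 variables — and 6 appears only in Liam's list, so Liam = 6.
Priya and Jack between them cover only {3, 7} — a naked pair. Remove those values from Ivy, Dave, Omar.
Ivy must be 1 (only option left). So Dave, Kira can't be 1.
Determined: Liam=6, Ivy=1. The other people each still have more than one consistent value. That makes 2.

2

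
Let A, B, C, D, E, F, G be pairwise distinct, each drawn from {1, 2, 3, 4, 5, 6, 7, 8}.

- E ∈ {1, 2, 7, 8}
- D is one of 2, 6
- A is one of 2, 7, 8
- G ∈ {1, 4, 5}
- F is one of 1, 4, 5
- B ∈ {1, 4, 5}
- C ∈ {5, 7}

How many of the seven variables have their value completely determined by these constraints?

2

The 7 variables together cover exactly {1, 2, 4, 5, 6, 7, 8} — 7 values for 7 variables — and 6 appears only in D's list, so D = 6.
B, F, G between them cover only {1, 4, 5} — a naked triple. Remove those values from C, E.
That leaves C = 7. Remove 7 from A, E.
Determined: C=7, D=6. The other variables each still have more than one consistent value. That makes 2.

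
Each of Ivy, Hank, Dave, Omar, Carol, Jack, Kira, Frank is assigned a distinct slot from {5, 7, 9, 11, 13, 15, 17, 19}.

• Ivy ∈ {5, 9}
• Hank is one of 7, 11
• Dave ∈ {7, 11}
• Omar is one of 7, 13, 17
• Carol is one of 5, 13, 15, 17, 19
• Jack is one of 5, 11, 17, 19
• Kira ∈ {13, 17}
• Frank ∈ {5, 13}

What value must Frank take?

5

The 8 variables draw from only 8 values {5, 7, 9, 11, 13, 15, 17, 19}, so each is used; only Ivy can be 9, hence Ivy = 9.
The 7 still-open variables draw from only 7 values {5, 7, 11, 13, 15, 17, 19}, so each is used; only Carol can be 15, hence Carol = 15.
Among the 6 still-open variables, 19 fits only Jack (and all 6 values in {5, 7, 11, 13, 17, 19} must be used), so Jack = 19.
The 5 still-open variables together cover exactly {5, 7, 11, 13, 17} — 5 values for 5 variables — and 5 appears only in Frank's list, so Frank = 5.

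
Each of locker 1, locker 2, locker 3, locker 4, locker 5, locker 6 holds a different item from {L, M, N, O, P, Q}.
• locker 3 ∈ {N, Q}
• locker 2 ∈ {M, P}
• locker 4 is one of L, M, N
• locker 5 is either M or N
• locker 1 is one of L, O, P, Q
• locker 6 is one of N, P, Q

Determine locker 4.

L

The 6 variables draw from only 6 values {L, M, N, O, P, Q}, so each is used; only locker 1 can be O, hence locker 1 = O.
Among the 5 still-open variables, L fits only locker 4 (and all 5 values in {L, M, N, P, Q} must be used), so locker 4 = L.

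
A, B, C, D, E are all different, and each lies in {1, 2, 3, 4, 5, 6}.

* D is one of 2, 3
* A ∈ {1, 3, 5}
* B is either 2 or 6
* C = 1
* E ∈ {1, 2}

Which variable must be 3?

D

C has just one choice, so C = 1. Remove 1 from A, E.
E has just one choice, so E = 2. So B, D can't be 2.
So 3 goes to D.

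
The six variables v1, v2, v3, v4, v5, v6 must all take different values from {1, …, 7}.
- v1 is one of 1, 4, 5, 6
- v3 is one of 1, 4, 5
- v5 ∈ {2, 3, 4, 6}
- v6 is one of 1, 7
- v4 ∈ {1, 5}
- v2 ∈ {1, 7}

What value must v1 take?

6

v2 and v6 share exactly the 2 values {1, 7}; by pigeonhole those values go to them, so strike 1, 7 from v1, v3, v4.
v4 must be 5 (only option left). Eliminate 5 elsewhere: v1, v3.
v3's domain is down to {4}, so v3 = 4. Strike 4 from v1, v5.
So v1 = 6.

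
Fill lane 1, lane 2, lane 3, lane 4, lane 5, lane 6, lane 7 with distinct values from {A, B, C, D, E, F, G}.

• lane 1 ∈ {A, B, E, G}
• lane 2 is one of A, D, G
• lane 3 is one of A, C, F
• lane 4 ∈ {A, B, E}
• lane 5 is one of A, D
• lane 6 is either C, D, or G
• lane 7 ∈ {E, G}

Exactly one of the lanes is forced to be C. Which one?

lane 6

Among the 7 variables, F fits only lane 3 (and all 7 values in {A, B, C, D, E, F, G} must be used), so lane 3 = F.
The 6 still-open variables draw from only 6 values {A, B, C, D, E, G}, so each is used; only lane 6 can be C, hence lane 6 = C.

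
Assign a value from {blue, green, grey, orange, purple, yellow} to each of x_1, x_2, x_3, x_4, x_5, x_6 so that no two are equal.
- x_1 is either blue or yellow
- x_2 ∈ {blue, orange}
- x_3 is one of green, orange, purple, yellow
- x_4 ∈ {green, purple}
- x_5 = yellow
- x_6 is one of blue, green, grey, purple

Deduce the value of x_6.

grey

x_5 must be yellow (only option left). Remove yellow from x_1, x_3.
x_1's domain is down to {blue}, so x_1 = blue. Strike blue from x_2, x_6.
x_2 must be orange (only option left). Remove orange from x_3.
The 3 still-open variables draw from only 3 values {green, grey, purple}, so each is used; only x_6 can be grey, hence x_6 = grey.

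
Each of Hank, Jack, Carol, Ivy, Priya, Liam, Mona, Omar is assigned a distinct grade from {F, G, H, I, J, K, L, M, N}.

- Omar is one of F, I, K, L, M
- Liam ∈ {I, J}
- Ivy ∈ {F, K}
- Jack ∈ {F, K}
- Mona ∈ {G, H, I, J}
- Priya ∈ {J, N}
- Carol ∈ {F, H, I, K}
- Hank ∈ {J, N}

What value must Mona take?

G

Hank and Priya between them cover only {J, N} — a naked pair. Remove those values from Liam, Mona.
Liam has just one choice, so Liam = I. So Carol, Mona, Omar can't be I.
Jack and Ivy share exactly the 2 values {F, K}; by pigeonhole those values go to them, so strike F, K from Carol, Omar.
Carol has just one choice, so Carol = H. Remove H from Mona.
So Mona = G.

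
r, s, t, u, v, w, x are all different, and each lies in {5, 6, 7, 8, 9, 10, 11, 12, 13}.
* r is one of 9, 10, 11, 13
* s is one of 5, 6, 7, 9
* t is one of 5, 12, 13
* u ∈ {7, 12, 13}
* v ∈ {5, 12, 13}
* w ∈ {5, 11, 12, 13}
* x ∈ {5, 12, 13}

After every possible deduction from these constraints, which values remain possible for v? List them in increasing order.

5, 12, 13

The 3 variables t, v, x are confined to {5, 12, 13}, which locks those values in; drop them from r, s, u, w.
u's domain is down to {7}, so u = 7. Strike 7 from s.
w must be 11 (only option left). So r can't be 11.
No further eliminations apply; v can still be any of 5, 12, 13.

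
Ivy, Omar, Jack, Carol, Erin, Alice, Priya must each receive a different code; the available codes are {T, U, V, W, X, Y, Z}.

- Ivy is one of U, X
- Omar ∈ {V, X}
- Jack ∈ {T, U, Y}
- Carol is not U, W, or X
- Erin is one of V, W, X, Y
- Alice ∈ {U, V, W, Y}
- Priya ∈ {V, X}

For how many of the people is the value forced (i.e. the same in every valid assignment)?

The 7 variables draw from only 7 values {T, U, V, W, X, Y, Z}, so each is used; only Carol can be Z, hence Carol = Z.
The 6 still-open variables draw from only 6 values {T, U, V, W, X, Y}, so each is used; only Jack can be T, hence Jack = T.
Omar and Priya between them cover only {V, X} — a naked pair. Remove those values from Ivy, Erin, Alice.
That leaves Ivy = U. Strike U from Alice.
Determined: Ivy=U, Jack=T, Carol=Z. The other people each still have more than one consistent value. That makes 3.

3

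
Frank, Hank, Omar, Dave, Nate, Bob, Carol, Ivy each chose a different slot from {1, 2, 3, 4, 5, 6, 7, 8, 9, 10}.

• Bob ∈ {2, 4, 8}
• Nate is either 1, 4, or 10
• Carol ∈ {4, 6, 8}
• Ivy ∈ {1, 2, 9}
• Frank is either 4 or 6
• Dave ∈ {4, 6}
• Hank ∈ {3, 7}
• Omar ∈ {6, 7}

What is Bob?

The 2 variables Frank and Dave are confined to {4, 6}, which locks those values in; drop them from Omar, Nate, Bob, Carol.
That leaves Omar = 7. Remove 7 from Hank.
Carol must be 8 (only option left). Strike 8 from Bob.
So Bob = 2.

2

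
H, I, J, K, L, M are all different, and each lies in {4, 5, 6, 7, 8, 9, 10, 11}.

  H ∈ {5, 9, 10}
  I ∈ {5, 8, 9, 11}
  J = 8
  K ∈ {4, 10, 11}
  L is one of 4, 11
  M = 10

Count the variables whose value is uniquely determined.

2

J must be 8 (only option left). So I can't be 8.
That leaves M = 10. Remove 10 from H, K.
K and L share exactly the 2 values {4, 11}; by pigeonhole those values go to them, so strike 4, 11 from I.
Determined: J=8, M=10. The other variables each still have more than one consistent value. That makes 2.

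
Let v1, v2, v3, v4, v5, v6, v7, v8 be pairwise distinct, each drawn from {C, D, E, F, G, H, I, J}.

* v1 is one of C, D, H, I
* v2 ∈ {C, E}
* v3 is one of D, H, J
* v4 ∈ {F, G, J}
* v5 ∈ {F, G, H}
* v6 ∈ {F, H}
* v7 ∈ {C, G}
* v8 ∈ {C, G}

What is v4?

J

The 8 variables together cover exactly {C, D, E, F, G, H, I, J} — 8 values for 8 variables — and E appears only in v2's list, so v2 = E.
Among the 7 still-open variables, I fits only v1 (and all 7 values in {C, D, F, G, H, I, J} must be used), so v1 = I.
The 6 still-open variables together cover exactly {C, D, F, G, H, J} — 6 values for 6 variables — and D appears only in v3's list, so v3 = D.
The 5 still-open variables together cover exactly {C, F, G, H, J} — 5 values for 5 variables — and J appears only in v4's list, so v4 = J.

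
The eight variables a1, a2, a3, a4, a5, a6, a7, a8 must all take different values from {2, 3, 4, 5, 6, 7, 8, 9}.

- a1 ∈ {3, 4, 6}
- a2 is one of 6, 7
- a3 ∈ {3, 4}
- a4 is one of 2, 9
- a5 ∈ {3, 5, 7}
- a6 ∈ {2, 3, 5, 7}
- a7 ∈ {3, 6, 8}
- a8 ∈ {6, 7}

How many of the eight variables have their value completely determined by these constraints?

The 8 variables together cover exactly {2, 3, 4, 5, 6, 7, 8, 9} — 8 values for 8 variables — and 8 appears only in a7's list, so a7 = 8.
The 7 still-open variables draw from only 7 values {2, 3, 4, 5, 6, 7, 9}, so each is used; only a4 can be 9, hence a4 = 9.
Among the 6 still-open variables, 2 fits only a6 (and all 6 values in {2, 3, 4, 5, 6, 7} must be used), so a6 = 2.
The 5 still-open variables draw from only 5 values {3, 4, 5, 6, 7}, so each is used; only a5 can be 5, hence a5 = 5.
The 2 variables a2 and a8 are confined to {6, 7}, which locks those values in; drop them from a1.
Determined: a4=9, a5=5, a6=2, a7=8. The other variables each still have more than one consistent value. That makes 4.

4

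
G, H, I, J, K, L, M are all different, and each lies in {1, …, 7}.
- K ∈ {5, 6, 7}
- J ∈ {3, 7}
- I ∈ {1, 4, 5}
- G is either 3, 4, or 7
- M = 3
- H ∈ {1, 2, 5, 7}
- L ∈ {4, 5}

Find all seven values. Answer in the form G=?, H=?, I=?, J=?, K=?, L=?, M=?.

G=4, H=2, I=1, J=7, K=6, L=5, M=3

M must be 3 (only option left). Strike 3 from G, J.
That leaves J = 7. Remove 7 from G, H, K.
That leaves G = 4. So I, L can't be 4.
L must be 5 (only option left). Strike 5 from H, I, K.
I must be 1 (only option left). Strike 1 from H.
K has just one choice, so K = 6.
H has just one choice, so H = 2.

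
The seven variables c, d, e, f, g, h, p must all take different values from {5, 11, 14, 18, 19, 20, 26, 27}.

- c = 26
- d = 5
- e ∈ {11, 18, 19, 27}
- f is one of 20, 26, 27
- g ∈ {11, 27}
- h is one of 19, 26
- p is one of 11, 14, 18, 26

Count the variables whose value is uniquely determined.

c's domain is down to {26}, so c = 26. Strike 26 from f, h, p.
That leaves d = 5.
h has just one choice, so h = 19. Remove 19 from e.
Determined: c=26, d=5, h=19. The other variables each still have more than one consistent value. That makes 3.

3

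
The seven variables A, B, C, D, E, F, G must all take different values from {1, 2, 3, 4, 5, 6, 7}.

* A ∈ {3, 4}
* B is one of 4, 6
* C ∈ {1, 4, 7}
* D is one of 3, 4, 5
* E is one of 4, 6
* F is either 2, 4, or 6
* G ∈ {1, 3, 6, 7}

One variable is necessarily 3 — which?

A

The 7 variables together cover exactly {1, 2, 3, 4, 5, 6, 7} — 7 values for 7 variables — and 2 appears only in F's list, so F = 2.
Among the 6 still-open variables, 5 fits only D (and all 6 values in {1, 3, 4, 5, 6, 7} must be used), so D = 5.
B and E between them cover only {4, 6} — a naked pair. Remove those values from A, C, G.
So 3 goes to A.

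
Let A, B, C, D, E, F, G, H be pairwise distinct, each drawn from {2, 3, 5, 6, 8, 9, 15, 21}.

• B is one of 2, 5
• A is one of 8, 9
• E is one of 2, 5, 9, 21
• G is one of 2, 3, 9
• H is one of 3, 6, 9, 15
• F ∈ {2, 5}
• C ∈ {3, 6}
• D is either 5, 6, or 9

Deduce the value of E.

21

Among the 8 variables, 8 fits only A (and all 8 values in {2, 3, 5, 6, 8, 9, 15, 21} must be used), so A = 8.
The 7 still-open variables together cover exactly {2, 3, 5, 6, 9, 15, 21} — 7 values for 7 variables — and 15 appears only in H's list, so H = 15.
The 6 still-open variables draw from only 6 values {2, 3, 5, 6, 9, 21}, so each is used; only E can be 21, hence E = 21.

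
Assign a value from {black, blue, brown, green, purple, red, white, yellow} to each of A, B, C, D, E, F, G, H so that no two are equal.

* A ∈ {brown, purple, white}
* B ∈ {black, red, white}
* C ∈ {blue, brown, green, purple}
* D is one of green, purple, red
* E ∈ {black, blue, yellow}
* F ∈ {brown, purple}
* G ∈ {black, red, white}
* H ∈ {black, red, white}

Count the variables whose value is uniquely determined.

3

The 8 variables draw from only 8 values {black, blue, brown, green, purple, red, white, yellow}, so each is used; only E can be yellow, hence E = yellow.
The 7 still-open variables together cover exactly {black, blue, brown, green, purple, red, white} — 7 values for 7 variables — and blue appears only in C's list, so C = blue.
The 6 still-open variables together cover exactly {black, brown, green, purple, red, white} — 6 values for 6 variables — and green appears only in D's list, so D = green.
B, G, H between them cover only {black, red, white} — a naked triple. Remove those values from A.
Determined: C=blue, D=green, E=yellow. The other variables each still have more than one consistent value. That makes 3.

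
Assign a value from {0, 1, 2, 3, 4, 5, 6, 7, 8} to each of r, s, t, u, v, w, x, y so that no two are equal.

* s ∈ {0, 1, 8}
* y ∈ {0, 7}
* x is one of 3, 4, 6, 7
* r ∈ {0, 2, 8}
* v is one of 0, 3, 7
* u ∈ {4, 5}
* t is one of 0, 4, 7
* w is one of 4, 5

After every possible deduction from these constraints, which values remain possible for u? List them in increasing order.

4, 5

u and w share exactly the 2 values {4, 5}; by pigeonhole those values go to them, so strike 4, 5 from t, x.
t and y share exactly the 2 values {0, 7}; by pigeonhole those values go to them, so strike 0, 7 from r, s, v, x.
That leaves v = 3. Remove 3 from x.
x must be 6 (only option left).
No further eliminations apply; u can still be any of 4, 5.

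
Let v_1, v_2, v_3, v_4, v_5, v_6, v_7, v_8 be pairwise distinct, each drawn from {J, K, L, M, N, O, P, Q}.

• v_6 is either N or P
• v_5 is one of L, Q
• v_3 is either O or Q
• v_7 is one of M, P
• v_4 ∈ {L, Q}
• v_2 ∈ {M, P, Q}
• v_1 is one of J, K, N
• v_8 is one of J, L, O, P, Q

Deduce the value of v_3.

The 8 variables together cover exactly {J, K, L, M, N, O, P, Q} — 8 values for 8 variables — and K appears only in v_1's list, so v_1 = K.
The 7 still-open variables together cover exactly {J, L, M, N, O, P, Q} — 7 values for 7 variables — and J appears only in v_8's list, so v_8 = J.
Among the 6 still-open variables, N fits only v_6 (and all 6 values in {L, M, N, O, P, Q} must be used), so v_6 = N.
Among the 5 still-open variables, O fits only v_3 (and all 5 values in {L, M, O, P, Q} must be used), so v_3 = O.

O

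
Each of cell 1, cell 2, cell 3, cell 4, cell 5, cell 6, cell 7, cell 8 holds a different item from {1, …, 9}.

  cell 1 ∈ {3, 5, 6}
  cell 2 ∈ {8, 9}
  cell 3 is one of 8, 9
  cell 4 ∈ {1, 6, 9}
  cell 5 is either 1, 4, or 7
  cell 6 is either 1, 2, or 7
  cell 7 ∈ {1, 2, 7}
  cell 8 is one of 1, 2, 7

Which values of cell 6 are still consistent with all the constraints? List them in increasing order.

1, 2, 7

The 2 variables cell 2 and cell 3 are confined to {8, 9}, which locks those values in; drop them from cell 4.
cell 6, cell 7, cell 8 between them cover only {1, 2, 7} — a naked triple. Remove those values from cell 4, cell 5.
That leaves cell 4 = 6. Strike 6 from cell 1.
cell 5 has just one choice, so cell 5 = 4.
No further eliminations apply; cell 6 can still be any of 1, 2, 7.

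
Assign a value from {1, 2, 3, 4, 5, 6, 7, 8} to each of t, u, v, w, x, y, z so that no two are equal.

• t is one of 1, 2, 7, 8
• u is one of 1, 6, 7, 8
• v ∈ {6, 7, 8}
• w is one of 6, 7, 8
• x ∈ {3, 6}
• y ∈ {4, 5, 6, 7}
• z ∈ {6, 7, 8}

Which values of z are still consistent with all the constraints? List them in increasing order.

v, w, z share exactly the 3 values {6, 7, 8}; by pigeonhole those values go to them, so strike 6, 7, 8 from t, u, x, y.
u has just one choice, so u = 1. So t can't be 1.
That leaves x = 3.
t must be 2 (only option left).
No further eliminations apply; z can still be any of 6, 7, 8.

6, 7, 8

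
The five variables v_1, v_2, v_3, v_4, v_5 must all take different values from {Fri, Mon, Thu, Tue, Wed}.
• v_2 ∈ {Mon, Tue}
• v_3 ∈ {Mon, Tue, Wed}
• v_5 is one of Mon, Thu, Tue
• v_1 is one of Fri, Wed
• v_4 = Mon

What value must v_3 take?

v_4 has just one choice, so v_4 = Mon. So v_2, v_3, v_5 can't be Mon.
v_2 has just one choice, so v_2 = Tue. So v_3, v_5 can't be Tue.
So v_3 = Wed.

Wed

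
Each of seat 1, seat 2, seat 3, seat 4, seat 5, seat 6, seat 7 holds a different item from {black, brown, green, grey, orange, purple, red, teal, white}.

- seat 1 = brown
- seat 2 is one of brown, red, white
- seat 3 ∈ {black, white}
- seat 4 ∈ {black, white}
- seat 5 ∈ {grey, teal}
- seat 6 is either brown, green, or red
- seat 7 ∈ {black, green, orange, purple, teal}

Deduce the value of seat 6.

green

seat 1's domain is down to {brown}, so seat 1 = brown. So seat 2, seat 6 can't be brown.
The 2 variables seat 3 and seat 4 are confined to {black, white}, which locks those values in; drop them from seat 2, seat 7.
seat 2 must be red (only option left). Remove red from seat 6.
So seat 6 = green.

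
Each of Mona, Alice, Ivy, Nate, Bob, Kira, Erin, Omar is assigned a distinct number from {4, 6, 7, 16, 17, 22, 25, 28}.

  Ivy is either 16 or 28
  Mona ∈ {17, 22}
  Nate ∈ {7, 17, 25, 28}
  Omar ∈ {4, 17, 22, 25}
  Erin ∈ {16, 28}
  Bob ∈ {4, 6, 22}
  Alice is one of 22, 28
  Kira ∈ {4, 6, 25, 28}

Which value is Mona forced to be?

The 8 variables together cover exactly {4, 6, 7, 16, 17, 22, 25, 28} — 8 values for 8 variables — and 7 appears only in Nate's list, so Nate = 7.
Ivy and Erin share exactly the 2 values {16, 28}; by pigeonhole those values go to them, so strike 16, 28 from Alice, Kira.
Alice must be 22 (only option left). Strike 22 from Mona, Bob, Omar.
So Mona = 17.

17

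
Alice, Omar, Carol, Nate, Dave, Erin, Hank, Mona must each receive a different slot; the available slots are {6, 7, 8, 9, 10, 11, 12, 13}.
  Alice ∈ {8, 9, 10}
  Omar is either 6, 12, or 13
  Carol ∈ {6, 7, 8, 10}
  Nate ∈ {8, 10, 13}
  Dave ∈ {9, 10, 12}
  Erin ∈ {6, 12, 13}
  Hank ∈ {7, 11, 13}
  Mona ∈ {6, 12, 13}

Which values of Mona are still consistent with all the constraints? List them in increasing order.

6, 12, 13

The 8 variables together cover exactly {6, 7, 8, 9, 10, 11, 12, 13} — 8 values for 8 variables — and 11 appears only in Hank's list, so Hank = 11.
The 7 still-open variables together cover exactly {6, 7, 8, 9, 10, 12, 13} — 7 values for 7 variables — and 7 appears only in Carol's list, so Carol = 7.
Omar, Erin, Mona between them cover only {6, 12, 13} — a naked triple. Remove those values from Nate, Dave.
No further eliminations apply; Mona can still be any of 6, 12, 13.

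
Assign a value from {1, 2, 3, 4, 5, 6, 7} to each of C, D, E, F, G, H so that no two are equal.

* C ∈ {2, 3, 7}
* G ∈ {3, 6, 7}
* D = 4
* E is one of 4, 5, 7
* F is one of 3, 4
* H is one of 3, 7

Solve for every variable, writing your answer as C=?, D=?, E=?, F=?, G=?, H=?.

D has just one choice, so D = 4. So E, F can't be 4.
F has just one choice, so F = 3. Remove 3 from C, G, H.
H has just one choice, so H = 7. Remove 7 from C, E, G.
That leaves C = 2.
E must be 5 (only option left).
G has just one choice, so G = 6.

C=2, D=4, E=5, F=3, G=6, H=7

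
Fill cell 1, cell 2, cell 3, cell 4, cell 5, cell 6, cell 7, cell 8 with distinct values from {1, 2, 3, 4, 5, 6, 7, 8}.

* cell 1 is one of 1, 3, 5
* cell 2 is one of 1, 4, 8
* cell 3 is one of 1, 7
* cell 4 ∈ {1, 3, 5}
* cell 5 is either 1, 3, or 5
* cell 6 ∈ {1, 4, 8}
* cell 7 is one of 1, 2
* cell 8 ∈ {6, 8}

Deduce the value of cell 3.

Among the 8 variables, 2 fits only cell 7 (and all 8 values in {1, 2, 3, 4, 5, 6, 7, 8} must be used), so cell 7 = 2.
The 7 still-open variables draw from only 7 values {1, 3, 4, 5, 6, 7, 8}, so each is used; only cell 8 can be 6, hence cell 8 = 6.
Among the 6 still-open variables, 7 fits only cell 3 (and all 6 values in {1, 3, 4, 5, 7, 8} must be used), so cell 3 = 7.

7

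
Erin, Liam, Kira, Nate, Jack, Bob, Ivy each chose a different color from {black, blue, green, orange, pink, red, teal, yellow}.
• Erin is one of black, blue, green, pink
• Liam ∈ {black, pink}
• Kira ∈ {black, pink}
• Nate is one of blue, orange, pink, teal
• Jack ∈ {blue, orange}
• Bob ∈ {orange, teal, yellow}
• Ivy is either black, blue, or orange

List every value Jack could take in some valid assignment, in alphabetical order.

blue, orange

The 7 variables together cover exactly {black, blue, green, orange, pink, teal, yellow} — 7 values for 7 variables — and green appears only in Erin's list, so Erin = green.
Among the 6 still-open variables, yellow fits only Bob (and all 6 values in {black, blue, orange, pink, teal, yellow} must be used), so Bob = yellow.
Among the 5 still-open variables, teal fits only Nate (and all 5 values in {black, blue, orange, pink, teal} must be used), so Nate = teal.
The 2 variables Liam and Kira are confined to {black, pink}, which locks those values in; drop them from Ivy.
No further eliminations apply; Jack can still be any of blue, orange.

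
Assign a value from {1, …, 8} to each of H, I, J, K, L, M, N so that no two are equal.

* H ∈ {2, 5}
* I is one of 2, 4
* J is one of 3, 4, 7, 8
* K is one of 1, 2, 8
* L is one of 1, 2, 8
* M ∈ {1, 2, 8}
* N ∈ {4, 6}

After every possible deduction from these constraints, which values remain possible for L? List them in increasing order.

1, 2, 8

K, L, M share exactly the 3 values {1, 2, 8}; by pigeonhole those values go to them, so strike 1, 2, 8 from H, I, J.
That leaves H = 5.
I has just one choice, so I = 4. Strike 4 from J, N.
That leaves N = 6.
No further eliminations apply; L can still be any of 1, 2, 8.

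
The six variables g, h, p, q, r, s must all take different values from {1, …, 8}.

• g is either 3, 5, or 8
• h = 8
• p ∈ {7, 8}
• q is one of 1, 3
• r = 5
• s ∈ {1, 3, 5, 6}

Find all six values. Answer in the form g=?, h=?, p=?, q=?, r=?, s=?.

g=3, h=8, p=7, q=1, r=5, s=6

h has just one choice, so h = 8. So g, p can't be 8.
p must be 7 (only option left).
r has just one choice, so r = 5. So g, s can't be 5.
That leaves g = 3. Strike 3 from q, s.
q has just one choice, so q = 1. Remove 1 from s.
s has just one choice, so s = 6.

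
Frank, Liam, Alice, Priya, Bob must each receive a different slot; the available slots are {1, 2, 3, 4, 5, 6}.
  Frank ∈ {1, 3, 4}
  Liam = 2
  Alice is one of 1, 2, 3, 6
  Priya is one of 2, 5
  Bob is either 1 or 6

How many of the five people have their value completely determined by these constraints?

Liam's domain is down to {2}, so Liam = 2. Eliminate 2 elsewhere: Alice, Priya.
Priya has just one choice, so Priya = 5.
Determined: Liam=2, Priya=5. The other people each still have more than one consistent value. That makes 2.

2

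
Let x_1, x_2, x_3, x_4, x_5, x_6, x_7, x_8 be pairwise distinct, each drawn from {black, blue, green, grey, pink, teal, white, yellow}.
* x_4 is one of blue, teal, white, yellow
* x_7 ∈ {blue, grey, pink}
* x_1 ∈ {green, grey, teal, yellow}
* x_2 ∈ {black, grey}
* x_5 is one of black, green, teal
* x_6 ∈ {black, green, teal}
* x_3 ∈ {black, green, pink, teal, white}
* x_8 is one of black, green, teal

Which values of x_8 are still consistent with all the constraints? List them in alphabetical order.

black, green, teal

x_5, x_6, x_8 share exactly the 3 values {black, green, teal}; by pigeonhole those values go to them, so strike black, green, teal from x_1, x_2, x_3, x_4.
That leaves x_2 = grey. Strike grey from x_1, x_7.
x_1 has just one choice, so x_1 = yellow. Eliminate yellow elsewhere: x_4.
No further eliminations apply; x_8 can still be any of black, green, teal.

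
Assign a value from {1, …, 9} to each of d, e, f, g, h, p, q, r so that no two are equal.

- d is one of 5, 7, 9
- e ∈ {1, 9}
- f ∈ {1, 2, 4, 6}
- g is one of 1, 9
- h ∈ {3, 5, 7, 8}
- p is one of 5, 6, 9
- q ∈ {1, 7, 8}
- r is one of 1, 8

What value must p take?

6

e and g between them cover only {1, 9} — a naked pair. Remove those values from d, f, p, q, r.
That leaves r = 8. Eliminate 8 elsewhere: h, q.
q must be 7 (only option left). Eliminate 7 elsewhere: d, h.
d's domain is down to {5}, so d = 5. Eliminate 5 elsewhere: h, p.
So p = 6.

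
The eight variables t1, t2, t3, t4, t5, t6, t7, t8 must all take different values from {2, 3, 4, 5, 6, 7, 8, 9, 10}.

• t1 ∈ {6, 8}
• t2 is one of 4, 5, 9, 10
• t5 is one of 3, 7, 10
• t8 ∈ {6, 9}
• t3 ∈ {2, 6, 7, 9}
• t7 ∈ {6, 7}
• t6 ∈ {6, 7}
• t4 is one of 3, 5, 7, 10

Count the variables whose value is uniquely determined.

3

The 2 variables t6 and t7 are confined to {6, 7}, which locks those values in; drop them from t1, t3, t4, t5, t8.
t1 has just one choice, so t1 = 8.
t8 must be 9 (only option left). Remove 9 from t2, t3.
t3's domain is down to {2}, so t3 = 2.
Determined: t1=8, t3=2, t8=9. The other variables each still have more than one consistent value. That makes 3.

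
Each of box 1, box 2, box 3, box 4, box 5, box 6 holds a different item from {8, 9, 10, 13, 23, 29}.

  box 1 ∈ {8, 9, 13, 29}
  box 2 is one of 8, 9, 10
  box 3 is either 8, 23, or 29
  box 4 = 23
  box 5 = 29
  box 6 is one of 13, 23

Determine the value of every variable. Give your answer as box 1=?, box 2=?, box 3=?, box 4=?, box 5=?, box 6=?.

box 1=9, box 2=10, box 3=8, box 4=23, box 5=29, box 6=13

box 4's domain is down to {23}, so box 4 = 23. Strike 23 from box 3, box 6.
box 5 has just one choice, so box 5 = 29. So box 1, box 3 can't be 29.
box 6 has just one choice, so box 6 = 13. Remove 13 from box 1.
That leaves box 3 = 8. Strike 8 from box 1, box 2.
box 1's domain is down to {9}, so box 1 = 9. So box 2 can't be 9.
box 2's domain is down to {10}, so box 2 = 10.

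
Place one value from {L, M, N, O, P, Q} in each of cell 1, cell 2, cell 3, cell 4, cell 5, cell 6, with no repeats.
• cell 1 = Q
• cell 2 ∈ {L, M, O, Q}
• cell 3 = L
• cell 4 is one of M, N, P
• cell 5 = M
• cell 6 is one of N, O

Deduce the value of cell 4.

P

cell 1 has just one choice, so cell 1 = Q. So cell 2 can't be Q.
cell 3's domain is down to {L}, so cell 3 = L. Strike L from cell 2.
cell 5 has just one choice, so cell 5 = M. Remove M from cell 2, cell 4.
cell 2 has just one choice, so cell 2 = O. So cell 6 can't be O.
cell 6 must be N (only option left). Eliminate N elsewhere: cell 4.
So cell 4 = P.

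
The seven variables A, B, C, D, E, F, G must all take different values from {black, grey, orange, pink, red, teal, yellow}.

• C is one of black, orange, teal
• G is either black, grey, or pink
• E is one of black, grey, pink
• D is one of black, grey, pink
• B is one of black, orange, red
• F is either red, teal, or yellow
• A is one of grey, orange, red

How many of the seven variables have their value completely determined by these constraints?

2

The 7 variables draw from only 7 values {black, grey, orange, pink, red, teal, yellow}, so each is used; only F can be yellow, hence F = yellow.
The 6 still-open variables together cover exactly {black, grey, orange, pink, red, teal} — 6 values for 6 variables — and teal appears only in C's list, so C = teal.
D, E, G share exactly the 3 values {black, grey, pink}; by pigeonhole those values go to them, so strike black, grey, pink from A, B.
Determined: C=teal, F=yellow. The other variables each still have more than one consistent value. That makes 2.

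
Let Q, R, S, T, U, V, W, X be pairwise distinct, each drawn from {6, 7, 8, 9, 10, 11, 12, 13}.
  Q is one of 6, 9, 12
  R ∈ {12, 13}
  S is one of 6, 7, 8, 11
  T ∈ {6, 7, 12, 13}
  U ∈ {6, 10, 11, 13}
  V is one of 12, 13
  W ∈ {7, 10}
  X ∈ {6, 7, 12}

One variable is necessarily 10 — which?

W

Among the 8 variables, 8 fits only S (and all 8 values in {6, 7, 8, 9, 10, 11, 12, 13} must be used), so S = 8.
The 7 still-open variables together cover exactly {6, 7, 9, 10, 11, 12, 13} — 7 values for 7 variables — and 9 appears only in Q's list, so Q = 9.
Among the 6 still-open variables, 11 fits only U (and all 6 values in {6, 7, 10, 11, 12, 13} must be used), so U = 11.
The 5 still-open variables draw from only 5 values {6, 7, 10, 12, 13}, so each is used; only W can be 10, hence W = 10.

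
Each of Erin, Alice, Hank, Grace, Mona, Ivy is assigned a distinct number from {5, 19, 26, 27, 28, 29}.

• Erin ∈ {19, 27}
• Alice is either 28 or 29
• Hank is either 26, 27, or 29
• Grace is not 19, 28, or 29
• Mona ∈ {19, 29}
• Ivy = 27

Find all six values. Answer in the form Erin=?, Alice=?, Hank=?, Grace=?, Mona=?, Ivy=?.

Erin=19, Alice=28, Hank=26, Grace=5, Mona=29, Ivy=27

Ivy's domain is down to {27}, so Ivy = 27. Remove 27 from Erin, Hank, Grace.
Erin has just one choice, so Erin = 19. Strike 19 from Mona.
That leaves Mona = 29. Strike 29 from Alice, Hank.
Alice must be 28 (only option left).
Hank must be 26 (only option left). So Grace can't be 26.
Grace has just one choice, so Grace = 5.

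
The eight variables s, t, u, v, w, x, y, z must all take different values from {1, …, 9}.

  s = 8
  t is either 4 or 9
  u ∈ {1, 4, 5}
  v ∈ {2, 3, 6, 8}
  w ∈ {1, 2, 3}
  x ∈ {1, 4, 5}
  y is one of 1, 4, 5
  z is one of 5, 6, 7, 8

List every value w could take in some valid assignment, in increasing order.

2, 3

s must be 8 (only option left). Strike 8 from v, z.
The 3 variables u, x, y are confined to {1, 4, 5}, which locks those values in; drop them from t, w, z.
t has just one choice, so t = 9.
No further eliminations apply; w can still be any of 2, 3.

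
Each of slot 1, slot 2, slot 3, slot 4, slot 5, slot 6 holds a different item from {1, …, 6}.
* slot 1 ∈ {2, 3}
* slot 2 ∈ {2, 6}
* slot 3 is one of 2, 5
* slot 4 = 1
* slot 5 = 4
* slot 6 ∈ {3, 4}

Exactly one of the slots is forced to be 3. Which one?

slot 4 must be 1 (only option left).
slot 5 must be 4 (only option left). Strike 4 from slot 6.
So 3 goes to slot 6.

slot 6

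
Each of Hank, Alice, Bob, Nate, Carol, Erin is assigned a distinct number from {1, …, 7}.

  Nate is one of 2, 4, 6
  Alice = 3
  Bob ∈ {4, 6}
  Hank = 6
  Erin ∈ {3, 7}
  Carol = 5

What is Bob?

4

Hank's domain is down to {6}, so Hank = 6. So Bob, Nate can't be 6.
So Bob = 4.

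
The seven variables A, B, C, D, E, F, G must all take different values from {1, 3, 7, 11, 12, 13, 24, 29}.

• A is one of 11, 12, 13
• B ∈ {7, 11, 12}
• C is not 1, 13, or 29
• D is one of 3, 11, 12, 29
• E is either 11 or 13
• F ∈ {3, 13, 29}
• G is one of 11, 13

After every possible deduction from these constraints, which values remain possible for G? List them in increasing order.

11, 13

The 7 variables draw from only 7 values {3, 7, 11, 12, 13, 24, 29}, so each is used; only C can be 24, hence C = 24.
The 6 still-open variables draw from only 6 values {3, 7, 11, 12, 13, 29}, so each is used; only B can be 7, hence B = 7.
E and G between them cover only {11, 13} — a naked pair. Remove those values from A, D, F.
A has just one choice, so A = 12. Strike 12 from D.
No further eliminations apply; G can still be any of 11, 13.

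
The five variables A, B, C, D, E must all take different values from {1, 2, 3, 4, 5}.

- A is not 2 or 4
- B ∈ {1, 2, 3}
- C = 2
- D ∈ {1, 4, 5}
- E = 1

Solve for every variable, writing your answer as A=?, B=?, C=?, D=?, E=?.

A=5, B=3, C=2, D=4, E=1

C has just one choice, so C = 2. Eliminate 2 elsewhere: B.
E's domain is down to {1}, so E = 1. Strike 1 from A, B, D.
B must be 3 (only option left). Eliminate 3 elsewhere: A.
That leaves A = 5. Eliminate 5 elsewhere: D.
D's domain is down to {4}, so D = 4.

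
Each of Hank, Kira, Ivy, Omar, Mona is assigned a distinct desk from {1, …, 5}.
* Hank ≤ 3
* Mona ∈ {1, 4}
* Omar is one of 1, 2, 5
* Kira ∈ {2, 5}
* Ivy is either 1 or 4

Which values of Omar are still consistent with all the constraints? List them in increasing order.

2, 5

The 5 variables together cover exactly {1, 2, 3, 4, 5} — 5 values for 5 variables — and 3 appears only in Hank's list, so Hank = 3.
Ivy and Mona share exactly the 2 values {1, 4}; by pigeonhole those values go to them, so strike 1, 4 from Omar.
No further eliminations apply; Omar can still be any of 2, 5.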